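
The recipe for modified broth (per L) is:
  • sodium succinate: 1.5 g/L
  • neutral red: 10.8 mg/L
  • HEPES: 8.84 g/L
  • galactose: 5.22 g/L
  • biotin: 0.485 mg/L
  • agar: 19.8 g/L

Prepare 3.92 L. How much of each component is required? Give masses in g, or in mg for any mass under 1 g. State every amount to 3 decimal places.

Working volume: 3.92 L.
sodium succinate: 1.5 g/L × 3.92 L = 5.880 g
neutral red: 10.8 mg/L × 3.92 L = 42.336 mg
HEPES: 8.84 g/L × 3.92 L = 34.653 g
galactose: 5.22 g/L × 3.92 L = 20.462 g
biotin: 0.485 mg/L × 3.92 L = 1.901 mg
agar: 19.8 g/L × 3.92 L = 77.616 g

sodium succinate 5.880 g; neutral red 42.336 mg; HEPES 34.653 g; galactose 20.462 g; biotin 1.901 mg; agar 77.616 g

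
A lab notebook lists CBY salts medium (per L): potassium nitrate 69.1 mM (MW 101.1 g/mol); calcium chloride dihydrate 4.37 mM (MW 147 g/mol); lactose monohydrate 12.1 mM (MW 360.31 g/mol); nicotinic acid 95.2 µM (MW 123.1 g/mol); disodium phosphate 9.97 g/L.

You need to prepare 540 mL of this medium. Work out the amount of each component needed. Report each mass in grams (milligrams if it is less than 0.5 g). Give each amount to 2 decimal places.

Working volume: 540 mL = 0.54 L.
potassium nitrate: 69.1 mmol/L × 101.1 g/mol × 0.54 L ÷ 1000 = 3.77 g
calcium chloride dihydrate: 4.37 mmol/L × 147 mg/mmol × 0.54 L = 346.89 mg
lactose monohydrate: 12.1 mmol/L × 360.31 g/mol × 0.54 L ÷ 1000 = 2.35 g
nicotinic acid: 95.2 µmol/L × 123.1 g/mol × 0.54 L ÷ 1000 = 6.33 mg
disodium phosphate: 9.97 g/L × 0.54 L = 5.38 g

potassium nitrate 3.77 g; calcium chloride dihydrate 346.89 mg; lactose monohydrate 2.35 g; nicotinic acid 6.33 mg; disodium phosphate 5.38 g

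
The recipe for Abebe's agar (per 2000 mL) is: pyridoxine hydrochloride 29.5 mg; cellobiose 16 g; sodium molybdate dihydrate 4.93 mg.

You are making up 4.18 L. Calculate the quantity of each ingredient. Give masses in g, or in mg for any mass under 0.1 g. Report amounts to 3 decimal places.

pyridoxine hydrochloride 61.655 mg; cellobiose 33.440 g; sodium molybdate dihydrate 10.304 mg

Scale factor = 4180 mL / 2000 mL = 2.09.
pyridoxine hydrochloride: 29.5 mg × (4180 mL / 2000 mL) = 61.655 mg
cellobiose: 16 g × (4180 mL / 2000 mL) = 33.440 g
sodium molybdate dihydrate: 4.93 mg × (4180 mL / 2000 mL) = 10.304 mg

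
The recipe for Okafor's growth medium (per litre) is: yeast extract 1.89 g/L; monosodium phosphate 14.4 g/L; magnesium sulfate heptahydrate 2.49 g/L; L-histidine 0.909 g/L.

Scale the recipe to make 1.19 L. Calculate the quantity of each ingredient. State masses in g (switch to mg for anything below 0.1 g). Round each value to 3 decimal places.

yeast extract 2.249 g; monosodium phosphate 17.136 g; magnesium sulfate heptahydrate 2.963 g; L-histidine 1.082 g

Working volume: 1.19 L.
yeast extract: 1.89 g/L × 1.19 L = 2.249 g
monosodium phosphate: 14.4 g/L × 1.19 L = 17.136 g
magnesium sulfate heptahydrate: 2.49 g/L × 1.19 L = 2.963 g
L-histidine: 0.909 g/L × 1.19 L = 1.082 g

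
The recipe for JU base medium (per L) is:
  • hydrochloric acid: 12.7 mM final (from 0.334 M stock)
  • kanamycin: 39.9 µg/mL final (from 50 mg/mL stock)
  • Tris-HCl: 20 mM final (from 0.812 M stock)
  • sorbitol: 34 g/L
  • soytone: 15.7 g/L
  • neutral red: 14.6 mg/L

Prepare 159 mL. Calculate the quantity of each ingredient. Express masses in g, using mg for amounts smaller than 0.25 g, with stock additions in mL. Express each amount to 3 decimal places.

Working volume: 159 mL = 0.159 L.
hydrochloric acid: C1V1 = C2V2 → 12.7 mM × 159 mL ÷ 334 mM = 6.046 mL
kanamycin: dilute stock: 39.9 µg/mL × 159 mL ÷ 50000 µg/mL = 0.127 mL
Tris-HCl: dilute stock: 20 mM × 159 mL ÷ 812 mM = 3.916 mL
sorbitol: 34 g/L × 0.159 L = 5.406 g
soytone: 15.7 g/L × 0.159 L = 2.496 g
neutral red: 14.6 mg/L × 0.159 L = 2.321 mg

hydrochloric acid 6.046 mL; kanamycin 0.127 mL; Tris-HCl 3.916 mL; sorbitol 5.406 g; soytone 2.496 g; neutral red 2.321 mg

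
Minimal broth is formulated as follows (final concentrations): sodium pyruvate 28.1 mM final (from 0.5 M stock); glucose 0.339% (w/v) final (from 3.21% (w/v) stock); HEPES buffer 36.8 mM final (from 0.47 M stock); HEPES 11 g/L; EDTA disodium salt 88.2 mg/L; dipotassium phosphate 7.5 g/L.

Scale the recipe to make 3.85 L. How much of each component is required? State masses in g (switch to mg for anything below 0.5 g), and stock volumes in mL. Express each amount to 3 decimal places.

sodium pyruvate 216.370 mL; glucose 406.589 mL; HEPES buffer 301.447 mL; HEPES 42.350 g; EDTA disodium salt 339.570 mg; dipotassium phosphate 28.875 g

Working volume: 3.85 L.
sodium pyruvate: V = C2·V2/C1 = 28.1 mM × 3850 mL ÷ 500 mM = 216.370 mL
glucose: V = C2·V2/C1 = 0.339% ÷ 3.21% × 3850 mL = 406.589 mL
HEPES buffer: dilute stock: 36.8 mM × 3850 mL ÷ 470 mM = 301.447 mL
HEPES: 11 g/L × 3.85 L = 42.350 g
EDTA disodium salt: 88.2 mg/L × 3.85 L = 339.570 mg
dipotassium phosphate: 7.5 g/L × 3.85 L = 28.875 g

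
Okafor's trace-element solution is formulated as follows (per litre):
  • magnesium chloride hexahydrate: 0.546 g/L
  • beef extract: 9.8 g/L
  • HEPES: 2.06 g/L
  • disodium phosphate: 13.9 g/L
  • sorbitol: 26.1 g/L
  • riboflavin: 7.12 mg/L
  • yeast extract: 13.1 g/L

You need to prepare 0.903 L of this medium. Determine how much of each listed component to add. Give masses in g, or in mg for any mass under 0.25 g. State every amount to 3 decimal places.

Working volume: 0.903 L.
magnesium chloride hexahydrate: 0.546 g/L × 0.903 L = 0.493 g
beef extract: 9.8 g/L × 0.903 L = 8.849 g
HEPES: 2.06 g/L × 0.903 L = 1.860 g
disodium phosphate: 13.9 g/L × 0.903 L = 12.552 g
sorbitol: 26.1 g/L × 0.903 L = 23.568 g
riboflavin: 7.12 mg/L × 0.903 L = 6.429 mg
yeast extract: 13.1 g/L × 0.903 L = 11.829 g

magnesium chloride hexahydrate 0.493 g; beef extract 8.849 g; HEPES 1.860 g; disodium phosphate 12.552 g; sorbitol 23.568 g; riboflavin 6.429 mg; yeast extract 11.829 g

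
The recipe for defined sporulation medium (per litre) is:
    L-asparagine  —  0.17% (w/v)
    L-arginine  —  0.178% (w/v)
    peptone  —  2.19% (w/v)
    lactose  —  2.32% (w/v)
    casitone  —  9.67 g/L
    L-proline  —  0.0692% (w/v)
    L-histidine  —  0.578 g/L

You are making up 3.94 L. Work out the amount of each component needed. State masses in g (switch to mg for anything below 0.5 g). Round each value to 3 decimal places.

Working volume: 3.94 L.
L-asparagine: 0.17% w/v = 1.7 g/L → 1.7 × 3.94 L = 6.698 g
L-arginine: 0.178 g per 100 mL × 3940 mL ÷ 100 = 7.013 g
peptone: 2.19 g per 100 mL × 3940 mL ÷ 100 = 86.286 g
lactose: 2.32 g per 100 mL × 3940 mL ÷ 100 = 91.408 g
casitone: 9.67 g/L × 3.94 L = 38.100 g
L-proline: 0.0692% w/v = 0.692 g/L → 0.692 × 3.94 L = 2.726 g
L-histidine: 0.578 g/L × 3.94 L = 2.277 g

L-asparagine 6.698 g; L-arginine 7.013 g; peptone 86.286 g; lactose 91.408 g; casitone 38.100 g; L-proline 2.726 g; L-histidine 2.277 g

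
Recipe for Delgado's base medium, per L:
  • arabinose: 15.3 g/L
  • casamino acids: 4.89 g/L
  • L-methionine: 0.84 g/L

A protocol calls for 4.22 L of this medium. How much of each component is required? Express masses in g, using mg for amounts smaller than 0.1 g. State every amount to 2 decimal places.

Working volume: 4.22 L.
arabinose: 15.3 g/L × 4.22 L = 64.57 g
casamino acids: 4.89 g/L × 4.22 L = 20.64 g
L-methionine: 0.84 g/L × 4.22 L = 3.54 g

arabinose 64.57 g; casamino acids 20.64 g; L-methionine 3.54 g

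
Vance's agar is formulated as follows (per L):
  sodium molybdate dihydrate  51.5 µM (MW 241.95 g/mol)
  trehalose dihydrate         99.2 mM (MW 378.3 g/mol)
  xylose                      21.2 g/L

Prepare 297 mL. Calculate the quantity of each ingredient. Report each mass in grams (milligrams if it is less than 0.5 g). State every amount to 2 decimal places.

Target volume = 297 mL = 0.297 L.
sodium molybdate dihydrate: 51.5 µmol/L × 241.95 g/mol × 0.297 L ÷ 1000 = 3.70 mg
trehalose dihydrate: 99.2 mmol/L × 378.3 g/mol × 0.297 L ÷ 1000 = 11.15 g
xylose: 21.2 g/L × 0.297 L = 6.30 g

sodium molybdate dihydrate 3.70 mg; trehalose dihydrate 11.15 g; xylose 6.30 g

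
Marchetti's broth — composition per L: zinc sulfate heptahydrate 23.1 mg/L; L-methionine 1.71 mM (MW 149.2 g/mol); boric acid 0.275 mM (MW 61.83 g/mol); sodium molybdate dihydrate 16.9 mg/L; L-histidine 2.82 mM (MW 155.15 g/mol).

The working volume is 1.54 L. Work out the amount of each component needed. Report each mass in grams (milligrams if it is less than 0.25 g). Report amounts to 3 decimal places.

zinc sulfate heptahydrate 35.574 mg; L-methionine 0.393 g; boric acid 26.185 mg; sodium molybdate dihydrate 26.026 mg; L-histidine 0.674 g

Working volume: 1.54 L.
zinc sulfate heptahydrate: 23.1 mg/L × 1.54 L = 35.574 mg
L-methionine: 1.71 mmol/L × 149.2 g/mol × 1.54 L ÷ 1000 = 0.393 g
boric acid: 0.275 mmol/L × 61.83 mg/mmol × 1.54 L = 26.185 mg
sodium molybdate dihydrate: 16.9 mg/L × 1.54 L = 26.026 mg
L-histidine: 2.82 mmol/L × 155.15 g/mol × 1.54 L ÷ 1000 = 0.674 g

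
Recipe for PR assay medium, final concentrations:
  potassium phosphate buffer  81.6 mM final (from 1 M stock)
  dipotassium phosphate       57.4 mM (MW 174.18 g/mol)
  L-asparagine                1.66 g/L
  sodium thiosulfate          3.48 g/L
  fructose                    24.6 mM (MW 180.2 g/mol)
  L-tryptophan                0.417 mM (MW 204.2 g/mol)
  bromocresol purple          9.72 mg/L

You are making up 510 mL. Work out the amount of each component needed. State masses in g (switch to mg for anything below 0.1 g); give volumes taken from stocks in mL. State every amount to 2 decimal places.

potassium phosphate buffer 41.62 mL; dipotassium phosphate 5.10 g; L-asparagine 0.85 g; sodium thiosulfate 1.77 g; fructose 2.26 g; L-tryptophan 43.43 mg; bromocresol purple 4.96 mg

Target volume = 510 mL = 0.51 L.
potassium phosphate buffer: C1V1 = C2V2 → 81.6 mM × 510 mL ÷ 1000 mM = 41.62 mL
dipotassium phosphate: 57.4 mmol/L × 174.18 g/mol × 0.51 L ÷ 1000 = 5.10 g
L-asparagine: 1.66 g/L × 0.51 L = 0.85 g
sodium thiosulfate: 3.48 g/L × 0.51 L = 1.77 g
fructose: 24.6 mmol/L × 180.2 g/mol × 0.51 L ÷ 1000 = 2.26 g
L-tryptophan: 0.417 mmol/L × 204.2 mg/mmol × 0.51 L = 43.43 mg
bromocresol purple: 9.72 mg/L × 0.51 L = 4.96 mg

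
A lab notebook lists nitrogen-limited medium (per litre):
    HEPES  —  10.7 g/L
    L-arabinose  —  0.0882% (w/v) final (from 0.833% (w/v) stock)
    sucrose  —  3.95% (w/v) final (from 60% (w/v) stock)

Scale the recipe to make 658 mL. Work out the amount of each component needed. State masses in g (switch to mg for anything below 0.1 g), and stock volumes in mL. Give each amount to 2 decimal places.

Target volume = 658 mL = 0.658 L.
HEPES: 10.7 g/L × 0.658 L = 7.04 g
L-arabinose: C1V1 = C2V2 → 0.0882% ÷ 0.833% × 658 mL = 69.67 mL
sucrose: C1V1 = C2V2 → 3.95% ÷ 60% × 658 mL = 43.32 mL

HEPES 7.04 g; L-arabinose 69.67 mL; sucrose 43.32 mL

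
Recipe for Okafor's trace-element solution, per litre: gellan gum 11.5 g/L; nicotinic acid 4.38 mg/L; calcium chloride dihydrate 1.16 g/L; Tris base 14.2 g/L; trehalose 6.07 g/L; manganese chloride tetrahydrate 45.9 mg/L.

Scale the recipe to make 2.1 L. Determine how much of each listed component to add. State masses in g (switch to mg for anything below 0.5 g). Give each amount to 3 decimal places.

gellan gum 24.150 g; nicotinic acid 9.198 mg; calcium chloride dihydrate 2.436 g; Tris base 29.820 g; trehalose 12.747 g; manganese chloride tetrahydrate 96.390 mg

Working volume: 2.1 L.
gellan gum: 11.5 g/L × 2.1 L = 24.150 g
nicotinic acid: 4.38 mg/L × 2.1 L = 9.198 mg
calcium chloride dihydrate: 1.16 g/L × 2.1 L = 2.436 g
Tris base: 14.2 g/L × 2.1 L = 29.820 g
trehalose: 6.07 g/L × 2.1 L = 12.747 g
manganese chloride tetrahydrate: 45.9 mg/L × 2.1 L = 96.390 mg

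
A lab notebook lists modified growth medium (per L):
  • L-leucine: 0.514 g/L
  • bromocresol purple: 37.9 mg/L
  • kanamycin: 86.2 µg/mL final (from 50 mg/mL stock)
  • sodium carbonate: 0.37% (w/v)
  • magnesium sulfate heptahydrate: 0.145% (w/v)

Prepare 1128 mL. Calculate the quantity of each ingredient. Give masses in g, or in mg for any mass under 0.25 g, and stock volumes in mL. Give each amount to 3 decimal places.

L-leucine 0.580 g; bromocresol purple 42.751 mg; kanamycin 1.945 mL; sodium carbonate 4.174 g; magnesium sulfate heptahydrate 1.636 g

Working volume: 1128 mL = 1.128 L.
L-leucine: 0.514 g/L × 1.128 L = 0.580 g
bromocresol purple: 37.9 mg/L × 1.128 L = 42.751 mg
kanamycin: V = C2·V2/C1 = 86.2 µg/mL × 1128 mL ÷ 50000 µg/mL = 1.945 mL
sodium carbonate: 0.37% w/v = 3.7 g/L → 3.7 × 1.128 L = 4.174 g
magnesium sulfate heptahydrate: 0.145% w/v = 1.45 g/L → 1.45 × 1.128 L = 1.636 g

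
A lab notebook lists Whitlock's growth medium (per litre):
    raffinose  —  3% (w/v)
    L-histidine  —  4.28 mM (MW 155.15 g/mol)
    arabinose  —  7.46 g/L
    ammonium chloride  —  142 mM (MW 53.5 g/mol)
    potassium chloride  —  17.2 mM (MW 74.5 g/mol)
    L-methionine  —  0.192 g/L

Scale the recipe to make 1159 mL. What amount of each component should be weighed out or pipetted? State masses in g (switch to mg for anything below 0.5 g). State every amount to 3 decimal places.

Scale factor relative to 1 L: 1.159.
raffinose: 3% w/v = 30 g/L → 30 × 1.159 L = 34.770 g
L-histidine: 4.28 mmol/L × 155.15 g/mol × 1.159 L ÷ 1000 = 0.770 g
arabinose: 7.46 g/L × 1.159 L = 8.646 g
ammonium chloride: 142 mmol/L × 53.5 g/mol × 1.159 L ÷ 1000 = 8.805 g
potassium chloride: 17.2 mmol/L × 74.5 g/mol × 1.159 L ÷ 1000 = 1.485 g
L-methionine: 0.192 g/L × 1.159 L = 0.222528 g = 222.528 mg

raffinose 34.770 g; L-histidine 0.770 g; arabinose 8.646 g; ammonium chloride 8.805 g; potassium chloride 1.485 g; L-methionine 222.528 mg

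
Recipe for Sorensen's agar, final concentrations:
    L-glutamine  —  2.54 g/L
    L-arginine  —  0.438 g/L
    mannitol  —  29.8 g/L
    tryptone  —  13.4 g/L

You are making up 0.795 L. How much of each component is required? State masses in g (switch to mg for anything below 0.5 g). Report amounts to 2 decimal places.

L-glutamine 2.02 g; L-arginine 348.21 mg; mannitol 23.69 g; tryptone 10.65 g

Working volume: 0.795 L.
L-glutamine: 2.54 g/L × 0.795 L = 2.02 g
L-arginine: 0.438 g/L × 0.795 L = 0.34821 g = 348.21 mg
mannitol: 29.8 g/L × 0.795 L = 23.69 g
tryptone: 13.4 g/L × 0.795 L = 10.65 g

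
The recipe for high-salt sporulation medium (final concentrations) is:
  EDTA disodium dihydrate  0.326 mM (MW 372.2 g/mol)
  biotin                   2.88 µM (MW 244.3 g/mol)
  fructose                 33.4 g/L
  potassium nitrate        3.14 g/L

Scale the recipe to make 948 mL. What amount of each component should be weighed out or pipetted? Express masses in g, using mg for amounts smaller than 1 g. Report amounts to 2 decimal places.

EDTA disodium dihydrate 115.03 mg; biotin 0.67 mg; fructose 31.66 g; potassium nitrate 2.98 g

Target volume = 948 mL = 0.948 L.
EDTA disodium dihydrate: 0.326 mmol/L × 372.2 mg/mmol × 0.948 L = 115.03 mg
biotin: 2.88 µmol/L × 244.3 g/mol × 0.948 L ÷ 1000 = 0.67 mg
fructose: 33.4 g/L × 0.948 L = 31.66 g
potassium nitrate: 3.14 g/L × 0.948 L = 2.98 g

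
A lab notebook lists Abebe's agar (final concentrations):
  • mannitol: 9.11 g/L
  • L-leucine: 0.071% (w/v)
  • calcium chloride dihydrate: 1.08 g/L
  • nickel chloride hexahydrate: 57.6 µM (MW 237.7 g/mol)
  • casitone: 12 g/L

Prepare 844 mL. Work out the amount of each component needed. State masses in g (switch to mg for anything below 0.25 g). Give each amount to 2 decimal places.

Scale factor relative to 1 L: 0.844.
mannitol: 9.11 g/L × 0.844 L = 7.69 g
L-leucine: 0.071 g per 100 mL × 844 mL ÷ 100 = 0.60 g
calcium chloride dihydrate: 1.08 g/L × 0.844 L = 0.91 g
nickel chloride hexahydrate: 57.6 µmol/L × 237.7 g/mol × 0.844 L ÷ 1000 = 11.56 mg
casitone: 12 g/L × 0.844 L = 10.13 g

mannitol 7.69 g; L-leucine 0.60 g; calcium chloride dihydrate 0.91 g; nickel chloride hexahydrate 11.56 mg; casitone 10.13 g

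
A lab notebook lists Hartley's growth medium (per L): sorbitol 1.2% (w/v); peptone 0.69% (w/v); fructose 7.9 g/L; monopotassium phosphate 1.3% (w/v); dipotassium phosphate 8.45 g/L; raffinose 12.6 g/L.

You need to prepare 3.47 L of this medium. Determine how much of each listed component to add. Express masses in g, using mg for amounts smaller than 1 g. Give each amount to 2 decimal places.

Scale factor relative to 1 L: 3.47.
sorbitol: 1.2 g per 100 mL × 3470 mL ÷ 100 = 41.64 g
peptone: 0.69 g per 100 mL × 3470 mL ÷ 100 = 23.94 g
fructose: 7.9 g/L × 3.47 L = 27.41 g
monopotassium phosphate: 1.3 g per 100 mL × 3470 mL ÷ 100 = 45.11 g
dipotassium phosphate: 8.45 g/L × 3.47 L = 29.32 g
raffinose: 12.6 g/L × 3.47 L = 43.72 g

sorbitol 41.64 g; peptone 23.94 g; fructose 27.41 g; monopotassium phosphate 45.11 g; dipotassium phosphate 29.32 g; raffinose 43.72 g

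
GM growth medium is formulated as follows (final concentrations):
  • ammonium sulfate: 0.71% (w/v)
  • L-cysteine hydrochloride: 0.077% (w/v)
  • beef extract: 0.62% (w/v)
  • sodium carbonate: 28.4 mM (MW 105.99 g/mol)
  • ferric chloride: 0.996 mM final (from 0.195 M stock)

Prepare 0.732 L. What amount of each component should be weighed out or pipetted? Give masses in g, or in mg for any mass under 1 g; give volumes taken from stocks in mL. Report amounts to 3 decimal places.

ammonium sulfate 5.197 g; L-cysteine hydrochloride 563.640 mg; beef extract 4.538 g; sodium carbonate 2.203 g; ferric chloride 3.739 mL

Scale factor relative to 1 L: 0.732.
ammonium sulfate: 0.71% w/v = 7.1 g/L → 7.1 × 0.732 L = 5.197 g
L-cysteine hydrochloride: 0.077 g per 100 mL × 732 mL ÷ 100 = 0.56364 g = 563.640 mg
beef extract: 0.62 g per 100 mL × 732 mL ÷ 100 = 4.538 g
sodium carbonate: 28.4 mmol/L × 105.99 g/mol × 0.732 L ÷ 1000 = 2.203 g
ferric chloride: C1V1 = C2V2 → 0.996 mM × 732 mL ÷ 195 mM = 3.739 mL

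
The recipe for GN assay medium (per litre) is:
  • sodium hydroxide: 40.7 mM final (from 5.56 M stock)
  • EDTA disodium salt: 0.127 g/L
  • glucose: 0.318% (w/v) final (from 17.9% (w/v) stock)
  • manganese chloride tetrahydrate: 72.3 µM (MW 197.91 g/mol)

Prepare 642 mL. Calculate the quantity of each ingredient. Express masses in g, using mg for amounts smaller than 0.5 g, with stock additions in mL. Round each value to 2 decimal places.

sodium hydroxide 4.70 mL; EDTA disodium salt 81.53 mg; glucose 11.41 mL; manganese chloride tetrahydrate 9.19 mg

Target volume = 642 mL = 0.642 L.
sodium hydroxide: dilute stock: 40.7 mM × 642 mL ÷ 5560 mM = 4.70 mL
EDTA disodium salt: 0.127 g/L × 0.642 L = 0.081534 g = 81.53 mg
glucose: C1V1 = C2V2 → 0.318% ÷ 17.9% × 642 mL = 11.41 mL
manganese chloride tetrahydrate: 72.3 µmol/L × 197.91 g/mol × 0.642 L ÷ 1000 = 9.19 mg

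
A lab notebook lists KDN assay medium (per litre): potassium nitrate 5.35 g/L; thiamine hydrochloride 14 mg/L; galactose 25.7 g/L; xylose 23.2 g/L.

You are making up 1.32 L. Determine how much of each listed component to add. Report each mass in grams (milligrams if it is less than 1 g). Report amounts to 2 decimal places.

Working volume: 1.32 L.
potassium nitrate: 5.35 g/L × 1.32 L = 7.06 g
thiamine hydrochloride: 14 mg/L × 1.32 L = 18.48 mg
galactose: 25.7 g/L × 1.32 L = 33.92 g
xylose: 23.2 g/L × 1.32 L = 30.62 g

potassium nitrate 7.06 g; thiamine hydrochloride 18.48 mg; galactose 33.92 g; xylose 30.62 g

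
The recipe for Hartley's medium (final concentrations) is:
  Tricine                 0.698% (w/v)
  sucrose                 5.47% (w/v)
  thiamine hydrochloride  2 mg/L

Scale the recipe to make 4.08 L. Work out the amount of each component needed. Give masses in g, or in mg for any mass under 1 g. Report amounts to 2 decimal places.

Tricine 28.48 g; sucrose 223.18 g; thiamine hydrochloride 8.16 mg

Working volume: 4.08 L.
Tricine: 0.698 g per 100 mL × 4080 mL ÷ 100 = 28.48 g
sucrose: 5.47 g per 100 mL × 4080 mL ÷ 100 = 223.18 g
thiamine hydrochloride: 2 mg/L × 4.08 L = 8.16 mg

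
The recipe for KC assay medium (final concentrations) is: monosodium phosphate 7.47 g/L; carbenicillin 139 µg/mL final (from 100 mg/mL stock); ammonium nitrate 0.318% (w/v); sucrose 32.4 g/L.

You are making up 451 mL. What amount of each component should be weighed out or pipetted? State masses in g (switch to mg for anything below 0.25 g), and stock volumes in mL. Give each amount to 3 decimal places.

monosodium phosphate 3.369 g; carbenicillin 0.627 mL; ammonium nitrate 1.434 g; sucrose 14.612 g

Scale factor relative to 1 L: 0.451.
monosodium phosphate: 7.47 g/L × 0.451 L = 3.369 g
carbenicillin: V = C2·V2/C1 = 139 µg/mL × 451 mL ÷ 100000 µg/mL = 0.627 mL
ammonium nitrate: 0.318% w/v = 3.18 g/L → 3.18 × 0.451 L = 1.434 g
sucrose: 32.4 g/L × 0.451 L = 14.612 g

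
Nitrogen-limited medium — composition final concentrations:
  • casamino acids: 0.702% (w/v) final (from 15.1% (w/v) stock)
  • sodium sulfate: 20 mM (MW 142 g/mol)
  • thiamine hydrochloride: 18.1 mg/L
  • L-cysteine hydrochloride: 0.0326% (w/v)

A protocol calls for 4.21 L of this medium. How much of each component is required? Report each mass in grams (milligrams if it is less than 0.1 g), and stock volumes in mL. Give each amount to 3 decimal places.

casamino acids 195.723 mL; sodium sulfate 11.956 g; thiamine hydrochloride 76.201 mg; L-cysteine hydrochloride 1.372 g

Working volume: 4.21 L.
casamino acids: dilute stock: 0.702% ÷ 15.1% × 4210 mL = 195.723 mL
sodium sulfate: 20 mmol/L × 142 g/mol × 4.21 L ÷ 1000 = 11.956 g
thiamine hydrochloride: 18.1 mg/L × 4.21 L = 76.201 mg
L-cysteine hydrochloride: 0.0326% w/v = 0.326 g/L → 0.326 × 4.21 L = 1.372 g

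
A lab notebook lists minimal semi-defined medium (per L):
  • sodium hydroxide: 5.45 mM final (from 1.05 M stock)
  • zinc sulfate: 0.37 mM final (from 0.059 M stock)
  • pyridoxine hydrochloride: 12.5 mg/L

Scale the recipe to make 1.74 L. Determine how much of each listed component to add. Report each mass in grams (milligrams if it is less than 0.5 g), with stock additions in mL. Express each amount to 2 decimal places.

sodium hydroxide 9.03 mL; zinc sulfate 10.91 mL; pyridoxine hydrochloride 21.75 mg

Scale factor relative to 1 L: 1.74.
sodium hydroxide: V = C2·V2/C1 = 5.45 mM × 1740 mL ÷ 1050 mM = 9.03 mL
zinc sulfate: V = C2·V2/C1 = 0.37 mM × 1740 mL ÷ 59 mM = 10.91 mL
pyridoxine hydrochloride: 12.5 mg/L × 1.74 L = 21.75 mg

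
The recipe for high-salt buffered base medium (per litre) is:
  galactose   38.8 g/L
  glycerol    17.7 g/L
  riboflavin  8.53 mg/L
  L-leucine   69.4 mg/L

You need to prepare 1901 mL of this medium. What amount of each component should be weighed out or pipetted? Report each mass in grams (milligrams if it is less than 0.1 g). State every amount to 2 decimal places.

Target volume = 1901 mL = 1.901 L.
galactose: 38.8 g/L × 1.901 L = 73.76 g
glycerol: 17.7 g/L × 1.901 L = 33.65 g
riboflavin: 8.53 mg/L × 1.901 L = 16.22 mg
L-leucine: 69.4 mg/L × 1.901 L = 131.929 mg = 0.13 g

galactose 73.76 g; glycerol 33.65 g; riboflavin 16.22 mg; L-leucine 0.13 g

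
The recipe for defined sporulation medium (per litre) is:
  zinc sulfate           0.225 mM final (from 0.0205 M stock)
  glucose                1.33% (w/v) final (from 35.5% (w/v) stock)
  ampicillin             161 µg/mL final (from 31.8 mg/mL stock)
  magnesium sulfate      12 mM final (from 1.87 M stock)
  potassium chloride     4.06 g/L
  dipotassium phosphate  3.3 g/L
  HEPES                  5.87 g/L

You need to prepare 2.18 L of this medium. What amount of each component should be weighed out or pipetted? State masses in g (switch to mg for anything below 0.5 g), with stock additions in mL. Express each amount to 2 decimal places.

zinc sulfate 23.93 mL; glucose 81.67 mL; ampicillin 11.04 mL; magnesium sulfate 13.99 mL; potassium chloride 8.85 g; dipotassium phosphate 7.19 g; HEPES 12.80 g

Scale factor relative to 1 L: 2.18.
zinc sulfate: dilute stock: 0.225 mM × 2180 mL ÷ 20.5 mM = 23.93 mL
glucose: V = C2·V2/C1 = 1.33% ÷ 35.5% × 2180 mL = 81.67 mL
ampicillin: V = C2·V2/C1 = 161 µg/mL × 2180 mL ÷ 31800 µg/mL = 11.04 mL
magnesium sulfate: dilute stock: 12 mM × 2180 mL ÷ 1870 mM = 13.99 mL
potassium chloride: 4.06 g/L × 2.18 L = 8.85 g
dipotassium phosphate: 3.3 g/L × 2.18 L = 7.19 g
HEPES: 5.87 g/L × 2.18 L = 12.80 g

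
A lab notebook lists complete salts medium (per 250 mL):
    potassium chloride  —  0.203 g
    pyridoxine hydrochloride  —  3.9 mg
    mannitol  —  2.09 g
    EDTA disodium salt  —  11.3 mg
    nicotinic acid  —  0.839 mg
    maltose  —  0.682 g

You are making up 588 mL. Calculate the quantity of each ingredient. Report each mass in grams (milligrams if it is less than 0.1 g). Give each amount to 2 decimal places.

potassium chloride 0.48 g; pyridoxine hydrochloride 9.17 mg; mannitol 4.92 g; EDTA disodium salt 26.58 mg; nicotinic acid 1.97 mg; maltose 1.60 g

Ratio of target to recipe volume: 588 / 250 = 2.352.
potassium chloride: 0.203 g × (588 mL / 250 mL) = 0.48 g
pyridoxine hydrochloride: 3.9 mg × (588 mL / 250 mL) = 9.17 mg
mannitol: 2.09 g × (588 mL / 250 mL) = 4.92 g
EDTA disodium salt: 11.3 mg × (588 mL / 250 mL) = 26.58 mg
nicotinic acid: 0.839 mg × (588 mL / 250 mL) = 1.97 mg
maltose: 0.682 g × (588 mL / 250 mL) = 1.60 g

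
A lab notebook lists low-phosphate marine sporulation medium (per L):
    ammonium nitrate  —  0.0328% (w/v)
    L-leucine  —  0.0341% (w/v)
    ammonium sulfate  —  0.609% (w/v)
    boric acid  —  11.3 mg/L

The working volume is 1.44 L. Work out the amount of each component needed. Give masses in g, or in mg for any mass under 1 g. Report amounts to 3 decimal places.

Working volume: 1.44 L.
ammonium nitrate: 0.0328 g per 100 mL × 1440 mL ÷ 100 = 0.47232 g = 472.320 mg
L-leucine: 0.0341% w/v = 0.341 g/L → 0.341 × 1.44 L = 0.49104 g = 491.040 mg
ammonium sulfate: 0.609 g per 100 mL × 1440 mL ÷ 100 = 8.770 g
boric acid: 11.3 mg/L × 1.44 L = 16.272 mg

ammonium nitrate 472.320 mg; L-leucine 491.040 mg; ammonium sulfate 8.770 g; boric acid 16.272 mg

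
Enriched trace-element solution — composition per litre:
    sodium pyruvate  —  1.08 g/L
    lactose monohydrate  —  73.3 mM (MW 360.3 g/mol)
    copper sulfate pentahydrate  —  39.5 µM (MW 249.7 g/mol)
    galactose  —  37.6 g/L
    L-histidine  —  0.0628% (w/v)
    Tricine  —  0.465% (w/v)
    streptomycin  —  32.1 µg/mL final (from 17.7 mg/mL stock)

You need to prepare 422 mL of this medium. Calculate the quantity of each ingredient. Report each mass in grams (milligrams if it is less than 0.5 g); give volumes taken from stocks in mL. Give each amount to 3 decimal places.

Working volume: 422 mL = 0.422 L.
sodium pyruvate: 1.08 g/L × 0.422 L = 0.45576 g = 455.760 mg
lactose monohydrate: 73.3 mmol/L × 360.3 g/mol × 0.422 L ÷ 1000 = 11.145 g
copper sulfate pentahydrate: 39.5 µmol/L × 249.7 g/mol × 0.422 L ÷ 1000 = 4.162 mg
galactose: 37.6 g/L × 0.422 L = 15.867 g
L-histidine: 0.0628% w/v = 0.628 g/L → 0.628 × 0.422 L = 0.265016 g = 265.016 mg
Tricine: 0.465 g per 100 mL × 422 mL ÷ 100 = 1.962 g
streptomycin: C1V1 = C2V2 → 32.1 µg/mL × 422 mL ÷ 17700 µg/mL = 0.765 mL

sodium pyruvate 455.760 mg; lactose monohydrate 11.145 g; copper sulfate pentahydrate 4.162 mg; galactose 15.867 g; L-histidine 265.016 mg; Tricine 1.962 g; streptomycin 0.765 mL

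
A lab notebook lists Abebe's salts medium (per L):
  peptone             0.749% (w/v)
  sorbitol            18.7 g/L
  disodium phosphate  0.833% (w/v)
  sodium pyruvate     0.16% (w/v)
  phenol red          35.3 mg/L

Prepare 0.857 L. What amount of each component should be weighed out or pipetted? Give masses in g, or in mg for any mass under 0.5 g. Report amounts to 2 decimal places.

Scale factor relative to 1 L: 0.857.
peptone: 0.749% w/v = 7.49 g/L → 7.49 × 0.857 L = 6.42 g
sorbitol: 18.7 g/L × 0.857 L = 16.03 g
disodium phosphate: 0.833% w/v = 8.33 g/L → 8.33 × 0.857 L = 7.14 g
sodium pyruvate: 0.16% w/v = 1.6 g/L → 1.6 × 0.857 L = 1.37 g
phenol red: 35.3 mg/L × 0.857 L = 30.25 mg

peptone 6.42 g; sorbitol 16.03 g; disodium phosphate 7.14 g; sodium pyruvate 1.37 g; phenol red 30.25 mg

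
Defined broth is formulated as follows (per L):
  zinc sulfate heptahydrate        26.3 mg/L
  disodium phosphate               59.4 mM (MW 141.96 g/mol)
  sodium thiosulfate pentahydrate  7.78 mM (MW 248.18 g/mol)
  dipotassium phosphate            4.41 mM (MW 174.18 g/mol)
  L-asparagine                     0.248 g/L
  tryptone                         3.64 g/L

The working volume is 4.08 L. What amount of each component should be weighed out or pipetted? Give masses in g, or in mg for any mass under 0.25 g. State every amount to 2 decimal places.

zinc sulfate heptahydrate 107.30 mg; disodium phosphate 34.40 g; sodium thiosulfate pentahydrate 7.88 g; dipotassium phosphate 3.13 g; L-asparagine 1.01 g; tryptone 14.85 g

Scale factor relative to 1 L: 4.08.
zinc sulfate heptahydrate: 26.3 mg/L × 4.08 L = 107.30 mg
disodium phosphate: 59.4 mmol/L × 141.96 g/mol × 4.08 L ÷ 1000 = 34.40 g
sodium thiosulfate pentahydrate: 7.78 mmol/L × 248.18 g/mol × 4.08 L ÷ 1000 = 7.88 g
dipotassium phosphate: 4.41 mmol/L × 174.18 g/mol × 4.08 L ÷ 1000 = 3.13 g
L-asparagine: 0.248 g/L × 4.08 L = 1.01 g
tryptone: 3.64 g/L × 4.08 L = 14.85 g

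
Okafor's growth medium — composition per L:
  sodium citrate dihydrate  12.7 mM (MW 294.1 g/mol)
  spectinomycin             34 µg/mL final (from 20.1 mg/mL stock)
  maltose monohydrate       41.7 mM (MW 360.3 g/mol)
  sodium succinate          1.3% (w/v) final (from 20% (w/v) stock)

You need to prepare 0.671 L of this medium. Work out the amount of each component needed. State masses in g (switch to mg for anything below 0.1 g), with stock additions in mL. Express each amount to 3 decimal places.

sodium citrate dihydrate 2.506 g; spectinomycin 1.135 mL; maltose monohydrate 10.081 g; sodium succinate 43.615 mL

Scale factor relative to 1 L: 0.671.
sodium citrate dihydrate: 12.7 mmol/L × 294.1 g/mol × 0.671 L ÷ 1000 = 2.506 g
spectinomycin: C1V1 = C2V2 → 34 µg/mL × 671 mL ÷ 20100 µg/mL = 1.135 mL
maltose monohydrate: 41.7 mmol/L × 360.3 g/mol × 0.671 L ÷ 1000 = 10.081 g
sodium succinate: C1V1 = C2V2 → 1.3% ÷ 20% × 671 mL = 43.615 mL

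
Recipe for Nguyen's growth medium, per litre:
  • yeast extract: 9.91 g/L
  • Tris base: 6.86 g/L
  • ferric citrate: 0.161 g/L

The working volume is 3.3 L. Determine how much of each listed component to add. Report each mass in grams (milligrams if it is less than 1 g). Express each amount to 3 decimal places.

Working volume: 3.3 L.
yeast extract: 9.91 g/L × 3.3 L = 32.703 g
Tris base: 6.86 g/L × 3.3 L = 22.638 g
ferric citrate: 0.161 g/L × 3.3 L = 0.5313 g = 531.300 mg

yeast extract 32.703 g; Tris base 22.638 g; ferric citrate 531.300 mg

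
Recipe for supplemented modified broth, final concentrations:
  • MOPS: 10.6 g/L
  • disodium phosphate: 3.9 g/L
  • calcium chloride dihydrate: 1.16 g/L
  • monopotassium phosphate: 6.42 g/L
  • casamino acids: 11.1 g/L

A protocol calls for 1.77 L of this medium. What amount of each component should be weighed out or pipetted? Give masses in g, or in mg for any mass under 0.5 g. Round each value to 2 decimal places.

MOPS 18.76 g; disodium phosphate 6.90 g; calcium chloride dihydrate 2.05 g; monopotassium phosphate 11.36 g; casamino acids 19.65 g

Scale factor relative to 1 L: 1.77.
MOPS: 10.6 g/L × 1.77 L = 18.76 g
disodium phosphate: 3.9 g/L × 1.77 L = 6.90 g
calcium chloride dihydrate: 1.16 g/L × 1.77 L = 2.05 g
monopotassium phosphate: 6.42 g/L × 1.77 L = 11.36 g
casamino acids: 11.1 g/L × 1.77 L = 19.65 g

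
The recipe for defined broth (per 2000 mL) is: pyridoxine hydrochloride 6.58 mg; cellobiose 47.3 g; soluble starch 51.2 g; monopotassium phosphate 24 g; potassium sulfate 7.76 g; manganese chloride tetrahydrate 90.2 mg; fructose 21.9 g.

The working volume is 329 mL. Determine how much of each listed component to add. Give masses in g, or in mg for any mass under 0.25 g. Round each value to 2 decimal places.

Scale factor = 329 mL / 2000 mL = 0.1645.
pyridoxine hydrochloride: 6.58 mg × (329 mL / 2000 mL) = 1.08 mg
cellobiose: 47.3 g × (329 mL / 2000 mL) = 7.78 g
soluble starch: 51.2 g × (329 mL / 2000 mL) = 8.42 g
monopotassium phosphate: 24 g × (329 mL / 2000 mL) = 3.95 g
potassium sulfate: 7.76 g × (329 mL / 2000 mL) = 1.28 g
manganese chloride tetrahydrate: 90.2 mg × (329 mL / 2000 mL) = 14.84 mg
fructose: 21.9 g × (329 mL / 2000 mL) = 3.60 g

pyridoxine hydrochloride 1.08 mg; cellobiose 7.78 g; soluble starch 8.42 g; monopotassium phosphate 3.95 g; potassium sulfate 1.28 g; manganese chloride tetrahydrate 14.84 mg; fructose 3.60 g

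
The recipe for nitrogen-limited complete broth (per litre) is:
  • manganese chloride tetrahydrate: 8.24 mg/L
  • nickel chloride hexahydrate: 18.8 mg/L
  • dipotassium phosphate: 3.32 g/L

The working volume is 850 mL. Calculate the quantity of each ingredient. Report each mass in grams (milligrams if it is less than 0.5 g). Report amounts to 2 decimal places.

Working volume: 850 mL = 0.85 L.
manganese chloride tetrahydrate: 8.24 mg/L × 0.85 L = 7.00 mg
nickel chloride hexahydrate: 18.8 mg/L × 0.85 L = 15.98 mg
dipotassium phosphate: 3.32 g/L × 0.85 L = 2.82 g

manganese chloride tetrahydrate 7.00 mg; nickel chloride hexahydrate 15.98 mg; dipotassium phosphate 2.82 g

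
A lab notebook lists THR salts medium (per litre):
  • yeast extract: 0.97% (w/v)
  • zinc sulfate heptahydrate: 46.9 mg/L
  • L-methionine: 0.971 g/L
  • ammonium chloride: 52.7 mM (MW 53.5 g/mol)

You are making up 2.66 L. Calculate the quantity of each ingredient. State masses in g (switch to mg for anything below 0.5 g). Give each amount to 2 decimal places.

Working volume: 2.66 L.
yeast extract: 0.97% w/v = 9.7 g/L → 9.7 × 2.66 L = 25.80 g
zinc sulfate heptahydrate: 46.9 mg/L × 2.66 L = 124.75 mg
L-methionine: 0.971 g/L × 2.66 L = 2.58 g
ammonium chloride: 52.7 mmol/L × 53.5 g/mol × 2.66 L ÷ 1000 = 7.50 g

yeast extract 25.80 g; zinc sulfate heptahydrate 124.75 mg; L-methionine 2.58 g; ammonium chloride 7.50 g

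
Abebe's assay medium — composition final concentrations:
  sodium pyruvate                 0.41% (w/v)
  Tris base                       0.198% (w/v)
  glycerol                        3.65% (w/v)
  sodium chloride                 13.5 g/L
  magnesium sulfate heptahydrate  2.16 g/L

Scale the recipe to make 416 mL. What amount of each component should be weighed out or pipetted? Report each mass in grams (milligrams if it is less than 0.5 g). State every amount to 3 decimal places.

sodium pyruvate 1.706 g; Tris base 0.824 g; glycerol 15.184 g; sodium chloride 5.616 g; magnesium sulfate heptahydrate 0.899 g

Target volume = 416 mL = 0.416 L.
sodium pyruvate: 0.41% w/v = 4.1 g/L → 4.1 × 0.416 L = 1.706 g
Tris base: 0.198% w/v = 1.98 g/L → 1.98 × 0.416 L = 0.824 g
glycerol: 3.65% w/v = 36.5 g/L → 36.5 × 0.416 L = 15.184 g
sodium chloride: 13.5 g/L × 0.416 L = 5.616 g
magnesium sulfate heptahydrate: 2.16 g/L × 0.416 L = 0.899 g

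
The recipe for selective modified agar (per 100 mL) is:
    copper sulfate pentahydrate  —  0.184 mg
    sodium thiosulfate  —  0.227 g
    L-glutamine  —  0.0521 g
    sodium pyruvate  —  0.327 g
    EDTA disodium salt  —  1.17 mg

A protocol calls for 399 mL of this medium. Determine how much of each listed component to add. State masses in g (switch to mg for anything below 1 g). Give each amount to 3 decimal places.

Scale factor = 399 mL / 100 mL = 3.99.
copper sulfate pentahydrate: 0.184 mg × (399 mL / 100 mL) = 0.734 mg
sodium thiosulfate: 0.227 g × (399 mL / 100 mL) = 0.90573 g = 905.730 mg
L-glutamine: 0.0521 g × (399 mL / 100 mL) = 0.207879 g = 207.879 mg
sodium pyruvate: 0.327 g × (399 mL / 100 mL) = 1.305 g
EDTA disodium salt: 1.17 mg × (399 mL / 100 mL) = 4.668 mg

copper sulfate pentahydrate 0.734 mg; sodium thiosulfate 905.730 mg; L-glutamine 207.879 mg; sodium pyruvate 1.305 g; EDTA disodium salt 4.668 mg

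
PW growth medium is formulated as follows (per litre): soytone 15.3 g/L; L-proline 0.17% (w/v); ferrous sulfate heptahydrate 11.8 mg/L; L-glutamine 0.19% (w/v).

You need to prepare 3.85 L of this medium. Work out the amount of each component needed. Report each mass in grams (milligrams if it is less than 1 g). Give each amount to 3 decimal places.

soytone 58.905 g; L-proline 6.545 g; ferrous sulfate heptahydrate 45.430 mg; L-glutamine 7.315 g

Working volume: 3.85 L.
soytone: 15.3 g/L × 3.85 L = 58.905 g
L-proline: 0.17% w/v = 1.7 g/L → 1.7 × 3.85 L = 6.545 g
ferrous sulfate heptahydrate: 11.8 mg/L × 3.85 L = 45.430 mg
L-glutamine: 0.19 g per 100 mL × 3850 mL ÷ 100 = 7.315 g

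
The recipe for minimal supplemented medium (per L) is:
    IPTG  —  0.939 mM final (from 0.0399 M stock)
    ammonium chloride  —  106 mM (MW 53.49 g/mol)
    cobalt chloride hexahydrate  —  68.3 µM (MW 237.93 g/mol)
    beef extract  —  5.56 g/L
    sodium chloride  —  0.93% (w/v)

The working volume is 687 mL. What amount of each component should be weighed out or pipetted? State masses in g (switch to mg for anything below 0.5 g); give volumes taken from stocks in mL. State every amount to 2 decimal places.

IPTG 16.17 mL; ammonium chloride 3.90 g; cobalt chloride hexahydrate 11.16 mg; beef extract 3.82 g; sodium chloride 6.39 g

Scale factor relative to 1 L: 0.687.
IPTG: V = C2·V2/C1 = 0.939 mM × 687 mL ÷ 39.9 mM = 16.17 mL
ammonium chloride: 106 mmol/L × 53.49 g/mol × 0.687 L ÷ 1000 = 3.90 g
cobalt chloride hexahydrate: 68.3 µmol/L × 237.93 g/mol × 0.687 L ÷ 1000 = 11.16 mg
beef extract: 5.56 g/L × 0.687 L = 3.82 g
sodium chloride: 0.93% w/v = 9.3 g/L → 9.3 × 0.687 L = 6.39 g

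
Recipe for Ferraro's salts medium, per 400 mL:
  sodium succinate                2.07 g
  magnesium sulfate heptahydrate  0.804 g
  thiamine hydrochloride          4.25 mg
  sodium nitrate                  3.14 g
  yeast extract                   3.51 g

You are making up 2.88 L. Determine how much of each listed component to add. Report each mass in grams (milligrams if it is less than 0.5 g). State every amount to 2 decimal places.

Scale factor = 2880 mL / 400 mL = 7.2.
sodium succinate: 2.07 g × (2880 mL / 400 mL) = 14.90 g
magnesium sulfate heptahydrate: 0.804 g × (2880 mL / 400 mL) = 5.79 g
thiamine hydrochloride: 4.25 mg × (2880 mL / 400 mL) = 30.60 mg
sodium nitrate: 3.14 g × (2880 mL / 400 mL) = 22.61 g
yeast extract: 3.51 g × (2880 mL / 400 mL) = 25.27 g

sodium succinate 14.90 g; magnesium sulfate heptahydrate 5.79 g; thiamine hydrochloride 30.60 mg; sodium nitrate 22.61 g; yeast extract 25.27 g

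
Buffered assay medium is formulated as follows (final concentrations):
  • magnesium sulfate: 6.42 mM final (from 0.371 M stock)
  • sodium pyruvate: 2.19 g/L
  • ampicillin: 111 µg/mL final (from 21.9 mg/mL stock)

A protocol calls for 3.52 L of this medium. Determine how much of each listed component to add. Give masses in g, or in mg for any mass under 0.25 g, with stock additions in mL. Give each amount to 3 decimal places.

magnesium sulfate 60.912 mL; sodium pyruvate 7.709 g; ampicillin 17.841 mL

Working volume: 3.52 L.
magnesium sulfate: C1V1 = C2V2 → 6.42 mM × 3520 mL ÷ 371 mM = 60.912 mL
sodium pyruvate: 2.19 g/L × 3.52 L = 7.709 g
ampicillin: C1V1 = C2V2 → 111 µg/mL × 3520 mL ÷ 21900 µg/mL = 17.841 mL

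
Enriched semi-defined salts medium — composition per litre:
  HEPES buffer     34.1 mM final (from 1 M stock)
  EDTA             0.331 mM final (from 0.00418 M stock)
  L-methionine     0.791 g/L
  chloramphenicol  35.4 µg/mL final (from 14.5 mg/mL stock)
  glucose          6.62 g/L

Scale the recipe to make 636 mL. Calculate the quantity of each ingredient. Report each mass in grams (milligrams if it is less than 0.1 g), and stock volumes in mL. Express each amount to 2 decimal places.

HEPES buffer 21.69 mL; EDTA 50.36 mL; L-methionine 0.50 g; chloramphenicol 1.55 mL; glucose 4.21 g

Working volume: 636 mL = 0.636 L.
HEPES buffer: V = C2·V2/C1 = 34.1 mM × 636 mL ÷ 1000 mM = 21.69 mL
EDTA: dilute stock: 0.331 mM × 636 mL ÷ 4.18 mM = 50.36 mL
L-methionine: 0.791 g/L × 0.636 L = 0.50 g
chloramphenicol: V = C2·V2/C1 = 35.4 µg/mL × 636 mL ÷ 14500 µg/mL = 1.55 mL
glucose: 6.62 g/L × 0.636 L = 4.21 g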